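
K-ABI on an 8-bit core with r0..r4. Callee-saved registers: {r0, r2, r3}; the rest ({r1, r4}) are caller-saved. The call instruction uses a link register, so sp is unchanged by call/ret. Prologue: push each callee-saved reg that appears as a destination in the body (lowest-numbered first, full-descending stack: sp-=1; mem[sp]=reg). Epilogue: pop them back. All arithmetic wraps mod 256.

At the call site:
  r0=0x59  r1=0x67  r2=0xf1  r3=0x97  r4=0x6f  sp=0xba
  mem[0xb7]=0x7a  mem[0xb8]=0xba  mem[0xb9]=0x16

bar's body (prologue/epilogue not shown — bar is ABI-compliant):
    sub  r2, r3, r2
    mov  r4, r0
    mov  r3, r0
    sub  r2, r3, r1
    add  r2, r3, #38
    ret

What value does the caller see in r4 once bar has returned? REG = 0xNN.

prologue: push r2 -> mem[0xb9]=0xf1, sp=0xb9
prologue: push r3 -> mem[0xb8]=0x97, sp=0xb8
body[0] sub  r2, r3, r2 -> r2=0xa6
body[1] mov  r4, r0 -> r4=0x59
body[2] mov  r3, r0 -> r3=0x59
body[3] sub  r2, r3, r1 -> r2=0xf2
body[4] add  r2, r3, #38 -> r2=0x7f
epilogue: pop r3=0x97, sp=0xb9
epilogue: pop r2=0xf1, sp=0xba
r4 is caller-saved -> body value

REG = 0x59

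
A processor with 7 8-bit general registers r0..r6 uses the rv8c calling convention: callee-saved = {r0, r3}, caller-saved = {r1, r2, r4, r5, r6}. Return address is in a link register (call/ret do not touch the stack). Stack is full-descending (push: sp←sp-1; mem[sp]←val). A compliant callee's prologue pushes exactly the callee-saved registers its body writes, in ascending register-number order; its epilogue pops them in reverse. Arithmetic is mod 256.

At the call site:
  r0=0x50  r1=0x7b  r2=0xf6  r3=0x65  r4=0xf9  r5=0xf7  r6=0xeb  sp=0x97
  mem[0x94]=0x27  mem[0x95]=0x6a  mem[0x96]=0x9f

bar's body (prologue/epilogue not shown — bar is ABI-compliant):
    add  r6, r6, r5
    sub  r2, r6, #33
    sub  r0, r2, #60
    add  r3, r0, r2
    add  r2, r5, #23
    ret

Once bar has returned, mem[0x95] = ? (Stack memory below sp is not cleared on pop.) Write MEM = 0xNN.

MEM = 0x65

prologue: push r0 → mem[0x96]=0x50, sp=0x96
prologue: push r3 → mem[0x95]=0x65, sp=0x95
body[0] add  r6, r6, r5 → r6=0xe2
body[1] sub  r2, r6, #33 → r2=0xc1
body[2] sub  r0, r2, #60 → r0=0x85
body[3] add  r3, r0, r2 → r3=0x46
body[4] add  r2, r5, #23 → r2=0x0e
epilogue: pop r3=0x65, sp=0x96
epilogue: pop r0=0x50, sp=0x97
prologue pushed ['r0', 'r3'] at ['0x96', '0x95']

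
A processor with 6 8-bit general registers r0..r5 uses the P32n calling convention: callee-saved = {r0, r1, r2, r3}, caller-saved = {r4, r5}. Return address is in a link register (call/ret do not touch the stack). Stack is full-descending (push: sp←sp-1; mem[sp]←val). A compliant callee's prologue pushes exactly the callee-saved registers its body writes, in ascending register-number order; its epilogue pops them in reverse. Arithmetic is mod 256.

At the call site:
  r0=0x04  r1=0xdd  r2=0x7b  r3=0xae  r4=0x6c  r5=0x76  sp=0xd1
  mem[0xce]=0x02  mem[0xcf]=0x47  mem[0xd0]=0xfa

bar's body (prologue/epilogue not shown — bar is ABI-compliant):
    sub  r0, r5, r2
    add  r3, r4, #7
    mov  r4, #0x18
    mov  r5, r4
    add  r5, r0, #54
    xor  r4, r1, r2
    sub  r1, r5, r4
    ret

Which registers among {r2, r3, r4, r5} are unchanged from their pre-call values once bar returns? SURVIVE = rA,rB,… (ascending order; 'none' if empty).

prologue: push r0 → mem[0xd0]=0x04, sp=0xd0
prologue: push r1 → mem[0xcf]=0xdd, sp=0xcf
prologue: push r3 → mem[0xce]=0xae, sp=0xce
body[0] sub  r0, r5, r2 → r0=0xfb
body[1] add  r3, r4, #7 → r3=0x73
body[2] mov  r4, #0x18 → r4=0x18
body[3] mov  r5, r4 → r5=0x18
body[4] add  r5, r0, #54 → r5=0x31
body[5] xor  r4, r1, r2 → r4=0xa6
body[6] sub  r1, r5, r4 → r1=0x8b
epilogue: pop r3=0xae, sp=0xcf
epilogue: pop r1=0xdd, sp=0xd0
epilogue: pop r0=0x04, sp=0xd1
r2: callee-saved, written=False
r3: callee-saved, written=True
r4: caller-saved, written=True
r5: caller-saved, written=True

SURVIVE = r2,r3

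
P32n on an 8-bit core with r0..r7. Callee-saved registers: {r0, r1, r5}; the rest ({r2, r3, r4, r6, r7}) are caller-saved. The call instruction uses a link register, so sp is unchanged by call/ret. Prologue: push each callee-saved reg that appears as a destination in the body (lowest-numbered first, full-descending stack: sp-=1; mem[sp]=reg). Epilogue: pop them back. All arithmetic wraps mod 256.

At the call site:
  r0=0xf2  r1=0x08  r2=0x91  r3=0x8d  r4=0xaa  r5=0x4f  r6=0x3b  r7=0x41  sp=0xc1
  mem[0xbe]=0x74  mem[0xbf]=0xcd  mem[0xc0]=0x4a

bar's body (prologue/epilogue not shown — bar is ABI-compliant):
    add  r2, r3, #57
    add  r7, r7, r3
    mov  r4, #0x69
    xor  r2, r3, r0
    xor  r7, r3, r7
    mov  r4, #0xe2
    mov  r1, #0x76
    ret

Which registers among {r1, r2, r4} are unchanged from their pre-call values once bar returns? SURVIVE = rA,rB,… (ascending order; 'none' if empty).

prologue: push r1 -> mem[0xc0]=0x08, sp=0xc0
body[0] add  r2, r3, #57 -> r2=0xc6
body[1] add  r7, r7, r3 -> r7=0xce
body[2] mov  r4, #0x69 -> r4=0x69
body[3] xor  r2, r3, r0 -> r2=0x7f
body[4] xor  r7, r3, r7 -> r7=0x43
body[5] mov  r4, #0xe2 -> r4=0xe2
body[6] mov  r1, #0x76 -> r1=0x76
epilogue: pop r1=0x08, sp=0xc1
r1: callee-saved, written=True
r2: caller-saved, written=True
r4: caller-saved, written=True

SURVIVE = r1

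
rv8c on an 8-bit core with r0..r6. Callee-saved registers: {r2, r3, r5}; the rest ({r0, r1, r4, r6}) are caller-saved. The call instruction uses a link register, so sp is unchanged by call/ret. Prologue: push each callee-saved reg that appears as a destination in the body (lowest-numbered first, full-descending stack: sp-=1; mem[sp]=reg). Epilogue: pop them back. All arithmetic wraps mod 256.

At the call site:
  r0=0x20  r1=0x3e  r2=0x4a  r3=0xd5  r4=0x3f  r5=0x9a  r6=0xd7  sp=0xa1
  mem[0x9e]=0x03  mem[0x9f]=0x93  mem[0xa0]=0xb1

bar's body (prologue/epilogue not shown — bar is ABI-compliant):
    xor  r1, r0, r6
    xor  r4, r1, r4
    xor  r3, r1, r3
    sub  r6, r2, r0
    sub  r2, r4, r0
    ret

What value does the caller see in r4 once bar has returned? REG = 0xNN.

prologue: push r2 → mem[0xa0]=0x4a, sp=0xa0
prologue: push r3 → mem[0x9f]=0xd5, sp=0x9f
body[0] xor  r1, r0, r6 → r1=0xf7
body[1] xor  r4, r1, r4 → r4=0xc8
body[2] xor  r3, r1, r3 → r3=0x22
body[3] sub  r6, r2, r0 → r6=0x2a
body[4] sub  r2, r4, r0 → r2=0xa8
epilogue: pop r3=0xd5, sp=0xa0
epilogue: pop r2=0x4a, sp=0xa1
r4 is caller-saved → body value

REG = 0xc8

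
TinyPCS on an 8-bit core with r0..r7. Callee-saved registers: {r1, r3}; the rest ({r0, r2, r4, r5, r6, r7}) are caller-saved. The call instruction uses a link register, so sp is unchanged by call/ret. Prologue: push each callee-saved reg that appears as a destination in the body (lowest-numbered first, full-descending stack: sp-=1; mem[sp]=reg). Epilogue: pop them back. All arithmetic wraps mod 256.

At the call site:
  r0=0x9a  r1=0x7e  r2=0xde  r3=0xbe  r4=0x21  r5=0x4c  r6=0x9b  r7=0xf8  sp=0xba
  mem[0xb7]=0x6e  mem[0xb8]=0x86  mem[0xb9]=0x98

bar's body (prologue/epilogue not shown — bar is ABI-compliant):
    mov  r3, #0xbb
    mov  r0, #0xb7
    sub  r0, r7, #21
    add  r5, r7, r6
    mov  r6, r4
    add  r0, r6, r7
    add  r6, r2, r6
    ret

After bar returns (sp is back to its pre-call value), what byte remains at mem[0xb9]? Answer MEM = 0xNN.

prologue: push r3 → mem[0xb9]=0xbe, sp=0xb9
body[0] mov  r3, #0xbb → r3=0xbb
body[1] mov  r0, #0xb7 → r0=0xb7
body[2] sub  r0, r7, #21 → r0=0xe3
body[3] add  r5, r7, r6 → r5=0x93
body[4] mov  r6, r4 → r6=0x21
body[5] add  r0, r6, r7 → r0=0x19
body[6] add  r6, r2, r6 → r6=0xff
epilogue: pop r3=0xbe, sp=0xba
prologue pushed ['r3'] at ['0xb9']

MEM = 0xbe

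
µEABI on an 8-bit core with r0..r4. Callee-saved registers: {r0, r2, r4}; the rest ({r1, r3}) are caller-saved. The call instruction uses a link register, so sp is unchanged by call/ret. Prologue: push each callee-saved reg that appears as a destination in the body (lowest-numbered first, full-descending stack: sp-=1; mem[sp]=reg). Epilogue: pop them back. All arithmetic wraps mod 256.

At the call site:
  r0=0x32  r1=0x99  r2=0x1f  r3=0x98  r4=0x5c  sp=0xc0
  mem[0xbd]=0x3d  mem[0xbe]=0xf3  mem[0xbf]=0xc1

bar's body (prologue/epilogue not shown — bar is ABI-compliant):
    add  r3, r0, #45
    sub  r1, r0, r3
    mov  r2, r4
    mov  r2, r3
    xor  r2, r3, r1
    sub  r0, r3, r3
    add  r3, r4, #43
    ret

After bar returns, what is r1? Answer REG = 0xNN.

prologue: push r0 -> mem[0xbf]=0x32, sp=0xbf
prologue: push r2 -> mem[0xbe]=0x1f, sp=0xbe
body[0] add  r3, r0, #45 -> r3=0x5f
body[1] sub  r1, r0, r3 -> r1=0xd3
body[2] mov  r2, r4 -> r2=0x5c
body[3] mov  r2, r3 -> r2=0x5f
body[4] xor  r2, r3, r1 -> r2=0x8c
body[5] sub  r0, r3, r3 -> r0=0x00
body[6] add  r3, r4, #43 -> r3=0x87
epilogue: pop r2=0x1f, sp=0xbf
epilogue: pop r0=0x32, sp=0xc0
r1 is caller-saved -> body value

REG = 0xd3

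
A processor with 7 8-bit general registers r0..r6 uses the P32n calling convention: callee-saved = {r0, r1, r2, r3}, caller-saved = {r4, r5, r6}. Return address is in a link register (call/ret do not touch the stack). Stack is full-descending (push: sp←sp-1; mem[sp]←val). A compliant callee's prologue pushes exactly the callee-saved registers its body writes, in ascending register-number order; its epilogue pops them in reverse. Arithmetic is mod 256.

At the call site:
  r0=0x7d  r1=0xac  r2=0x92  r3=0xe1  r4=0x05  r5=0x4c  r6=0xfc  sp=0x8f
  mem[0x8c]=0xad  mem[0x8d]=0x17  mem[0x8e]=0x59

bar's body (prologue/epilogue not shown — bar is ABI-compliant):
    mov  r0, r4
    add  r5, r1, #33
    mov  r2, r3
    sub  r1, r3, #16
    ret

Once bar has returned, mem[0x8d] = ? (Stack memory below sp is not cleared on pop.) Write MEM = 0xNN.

prologue: push r0 → mem[0x8e]=0x7d, sp=0x8e
prologue: push r1 → mem[0x8d]=0xac, sp=0x8d
prologue: push r2 → mem[0x8c]=0x92, sp=0x8c
body[0] mov  r0, r4 → r0=0x05
body[1] add  r5, r1, #33 → r5=0xcd
body[2] mov  r2, r3 → r2=0xe1
body[3] sub  r1, r3, #16 → r1=0xd1
epilogue: pop r2=0x92, sp=0x8d
epilogue: pop r1=0xac, sp=0x8e
epilogue: pop r0=0x7d, sp=0x8f
prologue pushed ['r0', 'r1', 'r2'] at ['0x8e', '0x8d', '0x8c']

MEM = 0xac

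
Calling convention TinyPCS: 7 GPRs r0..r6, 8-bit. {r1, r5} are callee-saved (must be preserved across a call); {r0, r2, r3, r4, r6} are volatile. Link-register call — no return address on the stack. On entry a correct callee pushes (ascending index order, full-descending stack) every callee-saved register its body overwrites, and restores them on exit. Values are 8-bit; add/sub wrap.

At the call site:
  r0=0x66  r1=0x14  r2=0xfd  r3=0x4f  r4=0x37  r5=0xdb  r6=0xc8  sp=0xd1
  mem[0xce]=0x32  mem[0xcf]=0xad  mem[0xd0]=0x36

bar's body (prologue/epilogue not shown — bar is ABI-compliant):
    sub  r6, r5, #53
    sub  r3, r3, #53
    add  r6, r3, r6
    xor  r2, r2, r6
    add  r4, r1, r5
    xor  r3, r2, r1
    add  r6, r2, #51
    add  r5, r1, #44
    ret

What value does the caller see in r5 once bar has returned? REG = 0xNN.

REG = 0xdb

prologue: push r5 → mem[0xd0]=0xdb, sp=0xd0
body[0] sub  r6, r5, #53 → r6=0xa6
body[1] sub  r3, r3, #53 → r3=0x1a
body[2] add  r6, r3, r6 → r6=0xc0
body[3] xor  r2, r2, r6 → r2=0x3d
body[4] add  r4, r1, r5 → r4=0xef
body[5] xor  r3, r2, r1 → r3=0x29
body[6] add  r6, r2, #51 → r6=0x70
body[7] add  r5, r1, #44 → r5=0x40
epilogue: pop r5=0xdb, sp=0xd1
r5 is callee-saved → restored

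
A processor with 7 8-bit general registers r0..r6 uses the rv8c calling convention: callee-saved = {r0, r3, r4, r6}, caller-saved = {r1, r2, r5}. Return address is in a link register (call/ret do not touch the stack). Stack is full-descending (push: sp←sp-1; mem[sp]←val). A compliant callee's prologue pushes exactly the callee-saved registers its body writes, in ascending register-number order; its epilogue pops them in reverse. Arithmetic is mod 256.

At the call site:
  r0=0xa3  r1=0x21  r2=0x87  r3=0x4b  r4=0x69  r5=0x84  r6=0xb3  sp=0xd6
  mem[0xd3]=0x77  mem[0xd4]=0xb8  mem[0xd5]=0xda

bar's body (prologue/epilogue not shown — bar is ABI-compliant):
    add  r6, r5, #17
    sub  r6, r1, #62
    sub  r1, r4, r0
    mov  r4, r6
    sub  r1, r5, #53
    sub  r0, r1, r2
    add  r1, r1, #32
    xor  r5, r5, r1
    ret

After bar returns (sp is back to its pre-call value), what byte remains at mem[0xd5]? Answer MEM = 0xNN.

MEM = 0xa3

prologue: push r0 -> mem[0xd5]=0xa3, sp=0xd5
prologue: push r4 -> mem[0xd4]=0x69, sp=0xd4
prologue: push r6 -> mem[0xd3]=0xb3, sp=0xd3
body[0] add  r6, r5, #17 -> r6=0x95
body[1] sub  r6, r1, #62 -> r6=0xe3
body[2] sub  r1, r4, r0 -> r1=0xc6
body[3] mov  r4, r6 -> r4=0xe3
body[4] sub  r1, r5, #53 -> r1=0x4f
body[5] sub  r0, r1, r2 -> r0=0xc8
body[6] add  r1, r1, #32 -> r1=0x6f
body[7] xor  r5, r5, r1 -> r5=0xeb
epilogue: pop r6=0xb3, sp=0xd4
epilogue: pop r4=0x69, sp=0xd5
epilogue: pop r0=0xa3, sp=0xd6
prologue pushed ['r0', 'r4', 'r6'] at ['0xd5', '0xd4', '0xd3']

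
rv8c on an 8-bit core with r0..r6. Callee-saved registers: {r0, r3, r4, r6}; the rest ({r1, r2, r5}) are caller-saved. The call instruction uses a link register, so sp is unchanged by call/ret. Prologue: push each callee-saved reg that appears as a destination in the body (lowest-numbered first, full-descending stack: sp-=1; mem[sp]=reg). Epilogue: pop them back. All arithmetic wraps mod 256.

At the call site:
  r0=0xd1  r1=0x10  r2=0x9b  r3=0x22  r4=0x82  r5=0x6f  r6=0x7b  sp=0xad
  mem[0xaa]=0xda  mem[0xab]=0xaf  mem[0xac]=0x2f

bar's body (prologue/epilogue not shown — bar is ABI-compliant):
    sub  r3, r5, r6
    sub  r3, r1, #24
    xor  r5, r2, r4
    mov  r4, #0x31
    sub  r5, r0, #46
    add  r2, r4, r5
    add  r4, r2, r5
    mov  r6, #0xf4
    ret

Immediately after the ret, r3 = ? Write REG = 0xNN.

prologue: push r3 → mem[0xac]=0x22, sp=0xac
prologue: push r4 → mem[0xab]=0x82, sp=0xab
prologue: push r6 → mem[0xaa]=0x7b, sp=0xaa
body[0] sub  r3, r5, r6 → r3=0xf4
body[1] sub  r3, r1, #24 → r3=0xf8
body[2] xor  r5, r2, r4 → r5=0x19
body[3] mov  r4, #0x31 → r4=0x31
body[4] sub  r5, r0, #46 → r5=0xa3
body[5] add  r2, r4, r5 → r2=0xd4
body[6] add  r4, r2, r5 → r4=0x77
body[7] mov  r6, #0xf4 → r6=0xf4
epilogue: pop r6=0x7b, sp=0xab
epilogue: pop r4=0x82, sp=0xac
epilogue: pop r3=0x22, sp=0xad
r3 is callee-saved → restored

REG = 0x22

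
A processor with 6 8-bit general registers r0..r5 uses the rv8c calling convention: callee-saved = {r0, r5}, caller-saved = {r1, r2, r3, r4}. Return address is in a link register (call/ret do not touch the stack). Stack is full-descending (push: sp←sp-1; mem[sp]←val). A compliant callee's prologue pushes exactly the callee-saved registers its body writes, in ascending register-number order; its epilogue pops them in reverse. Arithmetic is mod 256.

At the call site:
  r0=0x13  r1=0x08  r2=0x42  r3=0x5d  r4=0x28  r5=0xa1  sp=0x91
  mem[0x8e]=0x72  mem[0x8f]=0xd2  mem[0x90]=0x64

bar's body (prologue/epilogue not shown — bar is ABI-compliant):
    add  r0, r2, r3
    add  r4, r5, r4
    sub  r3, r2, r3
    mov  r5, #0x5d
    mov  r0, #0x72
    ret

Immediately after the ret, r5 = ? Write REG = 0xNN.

REG = 0xa1

prologue: push r0 → mem[0x90]=0x13, sp=0x90
prologue: push r5 → mem[0x8f]=0xa1, sp=0x8f
body[0] add  r0, r2, r3 → r0=0x9f
body[1] add  r4, r5, r4 → r4=0xc9
body[2] sub  r3, r2, r3 → r3=0xe5
body[3] mov  r5, #0x5d → r5=0x5d
body[4] mov  r0, #0x72 → r0=0x72
epilogue: pop r5=0xa1, sp=0x90
epilogue: pop r0=0x13, sp=0x91
r5 is callee-saved → restored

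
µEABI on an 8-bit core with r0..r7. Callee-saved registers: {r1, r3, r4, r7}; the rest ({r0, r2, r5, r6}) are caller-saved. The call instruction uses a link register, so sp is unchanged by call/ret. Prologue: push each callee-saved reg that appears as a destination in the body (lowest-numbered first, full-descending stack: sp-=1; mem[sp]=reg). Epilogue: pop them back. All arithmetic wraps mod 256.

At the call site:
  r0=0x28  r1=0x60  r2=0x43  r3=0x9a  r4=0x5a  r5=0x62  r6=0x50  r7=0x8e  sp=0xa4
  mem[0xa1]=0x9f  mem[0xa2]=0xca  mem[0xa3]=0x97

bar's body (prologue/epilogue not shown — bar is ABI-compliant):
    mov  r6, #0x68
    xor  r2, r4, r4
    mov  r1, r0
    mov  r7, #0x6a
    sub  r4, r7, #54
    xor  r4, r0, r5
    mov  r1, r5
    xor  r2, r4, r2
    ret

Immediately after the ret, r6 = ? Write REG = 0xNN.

REG = 0x68

prologue: push r1 → mem[0xa3]=0x60, sp=0xa3
prologue: push r4 → mem[0xa2]=0x5a, sp=0xa2
prologue: push r7 → mem[0xa1]=0x8e, sp=0xa1
body[0] mov  r6, #0x68 → r6=0x68
body[1] xor  r2, r4, r4 → r2=0x00
body[2] mov  r1, r0 → r1=0x28
body[3] mov  r7, #0x6a → r7=0x6a
body[4] sub  r4, r7, #54 → r4=0x34
body[5] xor  r4, r0, r5 → r4=0x4a
body[6] mov  r1, r5 → r1=0x62
body[7] xor  r2, r4, r2 → r2=0x4a
epilogue: pop r7=0x8e, sp=0xa2
epilogue: pop r4=0x5a, sp=0xa3
epilogue: pop r1=0x60, sp=0xa4
r6 is caller-saved → body value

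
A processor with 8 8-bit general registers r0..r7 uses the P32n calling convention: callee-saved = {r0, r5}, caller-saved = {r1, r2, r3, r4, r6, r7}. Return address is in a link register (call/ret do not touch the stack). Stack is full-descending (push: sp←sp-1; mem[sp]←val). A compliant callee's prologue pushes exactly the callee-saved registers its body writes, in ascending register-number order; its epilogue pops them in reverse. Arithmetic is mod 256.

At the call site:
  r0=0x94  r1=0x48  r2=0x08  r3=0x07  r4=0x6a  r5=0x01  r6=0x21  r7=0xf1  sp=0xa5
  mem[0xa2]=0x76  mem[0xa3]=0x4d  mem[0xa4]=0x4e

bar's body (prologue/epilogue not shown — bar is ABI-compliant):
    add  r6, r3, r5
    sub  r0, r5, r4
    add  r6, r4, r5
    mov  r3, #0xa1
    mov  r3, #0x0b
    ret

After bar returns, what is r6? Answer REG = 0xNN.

prologue: push r0 → mem[0xa4]=0x94, sp=0xa4
body[0] add  r6, r3, r5 → r6=0x08
body[1] sub  r0, r5, r4 → r0=0x97
body[2] add  r6, r4, r5 → r6=0x6b
body[3] mov  r3, #0xa1 → r3=0xa1
body[4] mov  r3, #0x0b → r3=0x0b
epilogue: pop r0=0x94, sp=0xa5
r6 is caller-saved → body value

REG = 0x6b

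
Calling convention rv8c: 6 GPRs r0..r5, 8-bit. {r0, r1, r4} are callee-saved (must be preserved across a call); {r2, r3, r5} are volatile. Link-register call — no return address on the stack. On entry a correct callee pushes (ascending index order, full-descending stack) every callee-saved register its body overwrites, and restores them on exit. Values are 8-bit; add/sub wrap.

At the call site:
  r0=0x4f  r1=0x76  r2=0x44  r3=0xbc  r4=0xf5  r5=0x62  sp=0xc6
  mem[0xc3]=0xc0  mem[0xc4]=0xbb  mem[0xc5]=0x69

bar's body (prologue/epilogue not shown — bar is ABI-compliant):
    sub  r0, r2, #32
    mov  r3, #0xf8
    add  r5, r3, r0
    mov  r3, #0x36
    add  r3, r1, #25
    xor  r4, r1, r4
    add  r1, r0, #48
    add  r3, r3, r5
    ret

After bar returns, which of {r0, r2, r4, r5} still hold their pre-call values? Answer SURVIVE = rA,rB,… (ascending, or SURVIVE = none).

SURVIVE = r0,r2,r4

prologue: push r0 -> mem[0xc5]=0x4f, sp=0xc5
prologue: push r1 -> mem[0xc4]=0x76, sp=0xc4
prologue: push r4 -> mem[0xc3]=0xf5, sp=0xc3
body[0] sub  r0, r2, #32 -> r0=0x24
body[1] mov  r3, #0xf8 -> r3=0xf8
body[2] add  r5, r3, r0 -> r5=0x1c
body[3] mov  r3, #0x36 -> r3=0x36
body[4] add  r3, r1, #25 -> r3=0x8f
body[5] xor  r4, r1, r4 -> r4=0x83
body[6] add  r1, r0, #48 -> r1=0x54
body[7] add  r3, r3, r5 -> r3=0xab
epilogue: pop r4=0xf5, sp=0xc4
epilogue: pop r1=0x76, sp=0xc5
epilogue: pop r0=0x4f, sp=0xc6
r0: callee-saved, written=True
r2: caller-saved, written=False
r4: callee-saved, written=True
r5: caller-saved, written=True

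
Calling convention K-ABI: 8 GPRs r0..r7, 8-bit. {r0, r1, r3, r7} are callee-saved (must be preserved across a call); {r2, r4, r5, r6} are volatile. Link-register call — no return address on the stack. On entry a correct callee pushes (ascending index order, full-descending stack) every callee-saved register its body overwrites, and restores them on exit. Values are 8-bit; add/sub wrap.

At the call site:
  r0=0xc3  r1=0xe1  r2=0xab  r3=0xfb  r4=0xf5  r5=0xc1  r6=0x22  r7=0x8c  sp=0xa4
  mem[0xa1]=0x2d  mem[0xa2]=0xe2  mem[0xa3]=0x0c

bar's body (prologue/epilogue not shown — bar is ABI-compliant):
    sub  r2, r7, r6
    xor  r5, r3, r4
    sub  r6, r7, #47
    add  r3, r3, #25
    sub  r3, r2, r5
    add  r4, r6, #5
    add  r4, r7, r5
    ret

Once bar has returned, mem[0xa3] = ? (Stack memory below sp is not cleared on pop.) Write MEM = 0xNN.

prologue: push r3 -> mem[0xa3]=0xfb, sp=0xa3
body[0] sub  r2, r7, r6 -> r2=0x6a
body[1] xor  r5, r3, r4 -> r5=0x0e
body[2] sub  r6, r7, #47 -> r6=0x5d
body[3] add  r3, r3, #25 -> r3=0x14
body[4] sub  r3, r2, r5 -> r3=0x5c
body[5] add  r4, r6, #5 -> r4=0x62
body[6] add  r4, r7, r5 -> r4=0x9a
epilogue: pop r3=0xfb, sp=0xa4
prologue pushed ['r3'] at ['0xa3']

MEM = 0xfb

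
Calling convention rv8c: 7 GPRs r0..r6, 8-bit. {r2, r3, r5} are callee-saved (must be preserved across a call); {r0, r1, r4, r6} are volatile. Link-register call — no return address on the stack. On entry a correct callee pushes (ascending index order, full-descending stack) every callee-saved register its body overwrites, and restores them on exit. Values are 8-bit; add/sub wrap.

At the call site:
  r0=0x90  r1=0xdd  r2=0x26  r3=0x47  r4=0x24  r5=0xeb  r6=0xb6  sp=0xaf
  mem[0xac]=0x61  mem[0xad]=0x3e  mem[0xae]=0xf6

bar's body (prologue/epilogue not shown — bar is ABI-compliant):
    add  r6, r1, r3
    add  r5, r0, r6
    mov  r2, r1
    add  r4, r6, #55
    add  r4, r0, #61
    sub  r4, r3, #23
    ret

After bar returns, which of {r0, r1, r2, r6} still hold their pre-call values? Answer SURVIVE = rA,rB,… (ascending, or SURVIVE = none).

prologue: push r2 → mem[0xae]=0x26, sp=0xae
prologue: push r5 → mem[0xad]=0xeb, sp=0xad
body[0] add  r6, r1, r3 → r6=0x24
body[1] add  r5, r0, r6 → r5=0xb4
body[2] mov  r2, r1 → r2=0xdd
body[3] add  r4, r6, #55 → r4=0x5b
body[4] add  r4, r0, #61 → r4=0xcd
body[5] sub  r4, r3, #23 → r4=0x30
epilogue: pop r5=0xeb, sp=0xae
epilogue: pop r2=0x26, sp=0xaf
r0: caller-saved, written=False
r1: caller-saved, written=False
r2: callee-saved, written=True
r6: caller-saved, written=True

SURVIVE = r0,r1,r2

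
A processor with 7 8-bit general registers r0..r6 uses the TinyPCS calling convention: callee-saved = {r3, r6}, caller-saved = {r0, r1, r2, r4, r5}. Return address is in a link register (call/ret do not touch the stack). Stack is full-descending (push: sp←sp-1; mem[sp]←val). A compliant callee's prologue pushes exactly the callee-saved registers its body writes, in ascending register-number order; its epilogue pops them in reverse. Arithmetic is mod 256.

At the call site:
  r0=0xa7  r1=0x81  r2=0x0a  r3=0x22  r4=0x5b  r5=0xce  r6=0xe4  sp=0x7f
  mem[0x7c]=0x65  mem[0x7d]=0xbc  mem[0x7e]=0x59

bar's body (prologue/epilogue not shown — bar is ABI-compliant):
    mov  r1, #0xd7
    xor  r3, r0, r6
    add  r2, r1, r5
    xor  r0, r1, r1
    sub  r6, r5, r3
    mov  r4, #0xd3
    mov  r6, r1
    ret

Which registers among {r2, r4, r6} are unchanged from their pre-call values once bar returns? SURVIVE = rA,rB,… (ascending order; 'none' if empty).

SURVIVE = r6

prologue: push r3 -> mem[0x7e]=0x22, sp=0x7e
prologue: push r6 -> mem[0x7d]=0xe4, sp=0x7d
body[0] mov  r1, #0xd7 -> r1=0xd7
body[1] xor  r3, r0, r6 -> r3=0x43
body[2] add  r2, r1, r5 -> r2=0xa5
body[3] xor  r0, r1, r1 -> r0=0x00
body[4] sub  r6, r5, r3 -> r6=0x8b
body[5] mov  r4, #0xd3 -> r4=0xd3
body[6] mov  r6, r1 -> r6=0xd7
epilogue: pop r6=0xe4, sp=0x7e
epilogue: pop r3=0x22, sp=0x7f
r2: caller-saved, written=True
r4: caller-saved, written=True
r6: callee-saved, written=True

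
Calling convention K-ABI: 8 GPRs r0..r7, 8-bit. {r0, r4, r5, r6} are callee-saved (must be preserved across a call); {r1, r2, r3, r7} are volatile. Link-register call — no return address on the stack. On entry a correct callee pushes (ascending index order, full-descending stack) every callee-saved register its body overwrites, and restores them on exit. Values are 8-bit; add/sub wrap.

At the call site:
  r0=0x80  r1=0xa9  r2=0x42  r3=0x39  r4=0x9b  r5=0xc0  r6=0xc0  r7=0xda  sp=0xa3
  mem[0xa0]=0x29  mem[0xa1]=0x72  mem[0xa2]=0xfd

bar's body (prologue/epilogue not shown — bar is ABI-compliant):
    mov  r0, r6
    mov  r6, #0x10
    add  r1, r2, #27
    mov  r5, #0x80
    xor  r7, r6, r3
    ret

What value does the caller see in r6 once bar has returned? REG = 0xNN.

prologue: push r0 -> mem[0xa2]=0x80, sp=0xa2
prologue: push r5 -> mem[0xa1]=0xc0, sp=0xa1
prologue: push r6 -> mem[0xa0]=0xc0, sp=0xa0
body[0] mov  r0, r6 -> r0=0xc0
body[1] mov  r6, #0x10 -> r6=0x10
body[2] add  r1, r2, #27 -> r1=0x5d
body[3] mov  r5, #0x80 -> r5=0x80
body[4] xor  r7, r6, r3 -> r7=0x29
epilogue: pop r6=0xc0, sp=0xa1
epilogue: pop r5=0xc0, sp=0xa2
epilogue: pop r0=0x80, sp=0xa3
r6 is callee-saved -> restored

REG = 0xc0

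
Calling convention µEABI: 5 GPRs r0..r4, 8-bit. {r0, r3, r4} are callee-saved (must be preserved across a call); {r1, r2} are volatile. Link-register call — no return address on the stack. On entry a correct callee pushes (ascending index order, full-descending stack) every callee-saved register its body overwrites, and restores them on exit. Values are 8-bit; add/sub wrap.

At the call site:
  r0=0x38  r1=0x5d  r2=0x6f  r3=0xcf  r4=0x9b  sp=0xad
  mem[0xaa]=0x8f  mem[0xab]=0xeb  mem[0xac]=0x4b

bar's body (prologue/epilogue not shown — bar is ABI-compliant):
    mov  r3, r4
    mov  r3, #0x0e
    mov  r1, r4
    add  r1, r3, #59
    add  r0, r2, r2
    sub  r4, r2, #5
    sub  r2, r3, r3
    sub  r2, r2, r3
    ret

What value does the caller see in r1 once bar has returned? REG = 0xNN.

prologue: push r0 → mem[0xac]=0x38, sp=0xac
prologue: push r3 → mem[0xab]=0xcf, sp=0xab
prologue: push r4 → mem[0xaa]=0x9b, sp=0xaa
body[0] mov  r3, r4 → r3=0x9b
body[1] mov  r3, #0x0e → r3=0x0e
body[2] mov  r1, r4 → r1=0x9b
body[3] add  r1, r3, #59 → r1=0x49
body[4] add  r0, r2, r2 → r0=0xde
body[5] sub  r4, r2, #5 → r4=0x6a
body[6] sub  r2, r3, r3 → r2=0x00
body[7] sub  r2, r2, r3 → r2=0xf2
epilogue: pop r4=0x9b, sp=0xab
epilogue: pop r3=0xcf, sp=0xac
epilogue: pop r0=0x38, sp=0xad
r1 is caller-saved → body value

REG = 0x49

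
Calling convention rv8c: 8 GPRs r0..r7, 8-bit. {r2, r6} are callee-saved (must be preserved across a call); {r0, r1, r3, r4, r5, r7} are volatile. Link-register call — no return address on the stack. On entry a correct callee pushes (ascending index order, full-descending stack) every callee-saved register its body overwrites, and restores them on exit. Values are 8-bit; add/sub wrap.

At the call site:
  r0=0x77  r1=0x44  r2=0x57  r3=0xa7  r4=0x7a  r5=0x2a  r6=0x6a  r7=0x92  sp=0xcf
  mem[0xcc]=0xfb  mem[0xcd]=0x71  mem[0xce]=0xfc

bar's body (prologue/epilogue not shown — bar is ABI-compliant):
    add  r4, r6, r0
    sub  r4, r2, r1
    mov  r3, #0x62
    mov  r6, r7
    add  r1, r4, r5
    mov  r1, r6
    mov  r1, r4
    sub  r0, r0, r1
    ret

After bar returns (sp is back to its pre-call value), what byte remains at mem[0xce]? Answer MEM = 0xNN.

prologue: push r6 → mem[0xce]=0x6a, sp=0xce
body[0] add  r4, r6, r0 → r4=0xe1
body[1] sub  r4, r2, r1 → r4=0x13
body[2] mov  r3, #0x62 → r3=0x62
body[3] mov  r6, r7 → r6=0x92
body[4] add  r1, r4, r5 → r1=0x3d
body[5] mov  r1, r6 → r1=0x92
body[6] mov  r1, r4 → r1=0x13
body[7] sub  r0, r0, r1 → r0=0x64
epilogue: pop r6=0x6a, sp=0xcf
prologue pushed ['r6'] at ['0xce']

MEM = 0x6a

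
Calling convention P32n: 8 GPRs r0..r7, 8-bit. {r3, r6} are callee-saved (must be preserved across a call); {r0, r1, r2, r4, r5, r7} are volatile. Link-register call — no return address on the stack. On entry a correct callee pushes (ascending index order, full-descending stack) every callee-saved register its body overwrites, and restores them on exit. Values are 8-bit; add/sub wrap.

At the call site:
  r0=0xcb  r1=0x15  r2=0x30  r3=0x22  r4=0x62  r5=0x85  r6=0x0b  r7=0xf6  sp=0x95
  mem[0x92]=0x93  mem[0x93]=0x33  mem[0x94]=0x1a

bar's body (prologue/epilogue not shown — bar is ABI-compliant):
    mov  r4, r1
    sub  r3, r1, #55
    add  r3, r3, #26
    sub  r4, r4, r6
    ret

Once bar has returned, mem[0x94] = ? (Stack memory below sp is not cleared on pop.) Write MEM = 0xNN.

prologue: push r3 → mem[0x94]=0x22, sp=0x94
body[0] mov  r4, r1 → r4=0x15
body[1] sub  r3, r1, #55 → r3=0xde
body[2] add  r3, r3, #26 → r3=0xf8
body[3] sub  r4, r4, r6 → r4=0x0a
epilogue: pop r3=0x22, sp=0x95
prologue pushed ['r3'] at ['0x94']

MEM = 0x22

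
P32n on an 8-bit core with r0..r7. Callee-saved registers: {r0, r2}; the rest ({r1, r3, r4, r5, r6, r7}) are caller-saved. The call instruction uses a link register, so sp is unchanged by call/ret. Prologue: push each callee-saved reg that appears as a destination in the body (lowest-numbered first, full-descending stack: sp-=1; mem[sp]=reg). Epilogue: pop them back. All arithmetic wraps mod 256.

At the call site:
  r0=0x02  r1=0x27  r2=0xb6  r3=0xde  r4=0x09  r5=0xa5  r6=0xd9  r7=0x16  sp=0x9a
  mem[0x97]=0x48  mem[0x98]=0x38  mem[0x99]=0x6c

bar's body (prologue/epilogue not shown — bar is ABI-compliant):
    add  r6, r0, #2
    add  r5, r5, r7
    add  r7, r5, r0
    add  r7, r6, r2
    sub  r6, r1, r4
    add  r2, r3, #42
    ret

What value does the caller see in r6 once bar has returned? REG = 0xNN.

prologue: push r2 → mem[0x99]=0xb6, sp=0x99
body[0] add  r6, r0, #2 → r6=0x04
body[1] add  r5, r5, r7 → r5=0xbb
body[2] add  r7, r5, r0 → r7=0xbd
body[3] add  r7, r6, r2 → r7=0xba
body[4] sub  r6, r1, r4 → r6=0x1e
body[5] add  r2, r3, #42 → r2=0x08
epilogue: pop r2=0xb6, sp=0x9a
r6 is caller-saved → body value

REG = 0x1e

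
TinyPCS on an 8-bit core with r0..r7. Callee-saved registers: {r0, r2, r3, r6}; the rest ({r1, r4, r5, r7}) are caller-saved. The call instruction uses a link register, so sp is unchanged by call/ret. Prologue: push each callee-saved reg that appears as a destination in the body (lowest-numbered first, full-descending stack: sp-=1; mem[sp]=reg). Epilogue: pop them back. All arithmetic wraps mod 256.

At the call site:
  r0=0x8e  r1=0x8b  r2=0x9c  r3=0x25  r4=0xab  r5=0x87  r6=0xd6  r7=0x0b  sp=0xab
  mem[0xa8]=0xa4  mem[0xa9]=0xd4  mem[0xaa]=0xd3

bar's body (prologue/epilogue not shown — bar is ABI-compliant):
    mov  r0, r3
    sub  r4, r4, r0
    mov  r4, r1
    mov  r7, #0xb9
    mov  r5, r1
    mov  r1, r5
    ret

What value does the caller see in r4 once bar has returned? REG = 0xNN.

prologue: push r0 -> mem[0xaa]=0x8e, sp=0xaa
body[0] mov  r0, r3 -> r0=0x25
body[1] sub  r4, r4, r0 -> r4=0x86
body[2] mov  r4, r1 -> r4=0x8b
body[3] mov  r7, #0xb9 -> r7=0xb9
body[4] mov  r5, r1 -> r5=0x8b
body[5] mov  r1, r5 -> r1=0x8b
epilogue: pop r0=0x8e, sp=0xab
r4 is caller-saved -> body value

REG = 0x8b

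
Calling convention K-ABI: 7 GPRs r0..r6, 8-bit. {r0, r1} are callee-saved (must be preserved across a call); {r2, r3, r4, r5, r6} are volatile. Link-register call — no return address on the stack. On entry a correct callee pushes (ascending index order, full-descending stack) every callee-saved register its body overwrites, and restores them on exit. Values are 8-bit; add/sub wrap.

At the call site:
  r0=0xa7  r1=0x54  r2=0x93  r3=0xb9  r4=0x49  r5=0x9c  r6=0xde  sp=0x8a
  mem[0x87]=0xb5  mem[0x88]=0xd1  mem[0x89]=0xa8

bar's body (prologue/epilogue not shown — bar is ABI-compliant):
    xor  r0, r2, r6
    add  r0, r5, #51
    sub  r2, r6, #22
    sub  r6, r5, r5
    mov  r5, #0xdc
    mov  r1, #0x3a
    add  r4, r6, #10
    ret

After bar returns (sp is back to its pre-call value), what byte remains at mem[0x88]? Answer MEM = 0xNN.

prologue: push r0 → mem[0x89]=0xa7, sp=0x89
prologue: push r1 → mem[0x88]=0x54, sp=0x88
body[0] xor  r0, r2, r6 → r0=0x4d
body[1] add  r0, r5, #51 → r0=0xcf
body[2] sub  r2, r6, #22 → r2=0xc8
body[3] sub  r6, r5, r5 → r6=0x00
body[4] mov  r5, #0xdc → r5=0xdc
body[5] mov  r1, #0x3a → r1=0x3a
body[6] add  r4, r6, #10 → r4=0x0a
epilogue: pop r1=0x54, sp=0x89
epilogue: pop r0=0xa7, sp=0x8a
prologue pushed ['r0', 'r1'] at ['0x89', '0x88']

MEM = 0x54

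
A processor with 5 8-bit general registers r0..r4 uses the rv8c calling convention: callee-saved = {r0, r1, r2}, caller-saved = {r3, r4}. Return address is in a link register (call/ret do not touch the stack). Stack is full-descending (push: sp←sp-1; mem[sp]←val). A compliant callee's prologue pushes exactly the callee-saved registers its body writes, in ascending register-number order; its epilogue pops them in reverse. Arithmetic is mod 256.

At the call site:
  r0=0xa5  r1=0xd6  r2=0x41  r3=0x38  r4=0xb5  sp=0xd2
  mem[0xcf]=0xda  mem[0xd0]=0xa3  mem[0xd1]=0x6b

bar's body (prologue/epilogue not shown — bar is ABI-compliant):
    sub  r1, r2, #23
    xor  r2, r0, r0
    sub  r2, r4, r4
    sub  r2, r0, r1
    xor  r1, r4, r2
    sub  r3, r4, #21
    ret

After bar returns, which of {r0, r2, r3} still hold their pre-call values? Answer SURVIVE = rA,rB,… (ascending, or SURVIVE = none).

prologue: push r1 → mem[0xd1]=0xd6, sp=0xd1
prologue: push r2 → mem[0xd0]=0x41, sp=0xd0
body[0] sub  r1, r2, #23 → r1=0x2a
body[1] xor  r2, r0, r0 → r2=0x00
body[2] sub  r2, r4, r4 → r2=0x00
body[3] sub  r2, r0, r1 → r2=0x7b
body[4] xor  r1, r4, r2 → r1=0xce
body[5] sub  r3, r4, #21 → r3=0xa0
epilogue: pop r2=0x41, sp=0xd1
epilogue: pop r1=0xd6, sp=0xd2
r0: callee-saved, written=False
r2: callee-saved, written=True
r3: caller-saved, written=True

SURVIVE = r0,r2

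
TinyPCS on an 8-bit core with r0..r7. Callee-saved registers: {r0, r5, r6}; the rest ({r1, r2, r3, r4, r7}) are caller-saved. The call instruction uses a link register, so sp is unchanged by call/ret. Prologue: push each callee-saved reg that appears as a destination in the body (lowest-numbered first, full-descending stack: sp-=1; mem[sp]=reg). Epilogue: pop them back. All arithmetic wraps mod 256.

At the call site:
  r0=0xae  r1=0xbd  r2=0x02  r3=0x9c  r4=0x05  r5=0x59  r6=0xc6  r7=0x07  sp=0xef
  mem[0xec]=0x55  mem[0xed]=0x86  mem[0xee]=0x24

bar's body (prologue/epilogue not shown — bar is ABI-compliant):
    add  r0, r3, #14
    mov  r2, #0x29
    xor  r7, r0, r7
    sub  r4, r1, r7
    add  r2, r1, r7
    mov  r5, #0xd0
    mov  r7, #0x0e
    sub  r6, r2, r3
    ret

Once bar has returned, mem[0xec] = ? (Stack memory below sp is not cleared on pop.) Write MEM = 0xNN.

MEM = 0xc6

prologue: push r0 → mem[0xee]=0xae, sp=0xee
prologue: push r5 → mem[0xed]=0x59, sp=0xed
prologue: push r6 → mem[0xec]=0xc6, sp=0xec
body[0] add  r0, r3, #14 → r0=0xaa
body[1] mov  r2, #0x29 → r2=0x29
body[2] xor  r7, r0, r7 → r7=0xad
body[3] sub  r4, r1, r7 → r4=0x10
body[4] add  r2, r1, r7 → r2=0x6a
body[5] mov  r5, #0xd0 → r5=0xd0
body[6] mov  r7, #0x0e → r7=0x0e
body[7] sub  r6, r2, r3 → r6=0xce
epilogue: pop r6=0xc6, sp=0xed
epilogue: pop r5=0x59, sp=0xee
epilogue: pop r0=0xae, sp=0xef
prologue pushed ['r0', 'r5', 'r6'] at ['0xee', '0xed', '0xec']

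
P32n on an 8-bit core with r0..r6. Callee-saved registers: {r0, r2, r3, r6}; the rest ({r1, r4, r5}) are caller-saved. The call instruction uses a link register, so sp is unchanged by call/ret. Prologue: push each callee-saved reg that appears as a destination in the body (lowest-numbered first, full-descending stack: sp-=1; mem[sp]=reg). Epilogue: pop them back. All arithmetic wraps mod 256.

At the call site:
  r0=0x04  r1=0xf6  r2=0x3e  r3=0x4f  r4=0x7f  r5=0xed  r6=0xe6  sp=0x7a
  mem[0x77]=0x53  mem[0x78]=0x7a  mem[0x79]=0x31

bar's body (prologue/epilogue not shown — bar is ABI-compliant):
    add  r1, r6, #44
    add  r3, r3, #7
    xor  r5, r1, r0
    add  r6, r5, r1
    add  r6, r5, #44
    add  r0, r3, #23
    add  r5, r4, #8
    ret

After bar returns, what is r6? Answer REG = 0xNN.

prologue: push r0 → mem[0x79]=0x04, sp=0x79
prologue: push r3 → mem[0x78]=0x4f, sp=0x78
prologue: push r6 → mem[0x77]=0xe6, sp=0x77
body[0] add  r1, r6, #44 → r1=0x12
body[1] add  r3, r3, #7 → r3=0x56
body[2] xor  r5, r1, r0 → r5=0x16
body[3] add  r6, r5, r1 → r6=0x28
body[4] add  r6, r5, #44 → r6=0x42
body[5] add  r0, r3, #23 → r0=0x6d
body[6] add  r5, r4, #8 → r5=0x87
epilogue: pop r6=0xe6, sp=0x78
epilogue: pop r3=0x4f, sp=0x79
epilogue: pop r0=0x04, sp=0x7a
r6 is callee-saved → restored

REG = 0xe6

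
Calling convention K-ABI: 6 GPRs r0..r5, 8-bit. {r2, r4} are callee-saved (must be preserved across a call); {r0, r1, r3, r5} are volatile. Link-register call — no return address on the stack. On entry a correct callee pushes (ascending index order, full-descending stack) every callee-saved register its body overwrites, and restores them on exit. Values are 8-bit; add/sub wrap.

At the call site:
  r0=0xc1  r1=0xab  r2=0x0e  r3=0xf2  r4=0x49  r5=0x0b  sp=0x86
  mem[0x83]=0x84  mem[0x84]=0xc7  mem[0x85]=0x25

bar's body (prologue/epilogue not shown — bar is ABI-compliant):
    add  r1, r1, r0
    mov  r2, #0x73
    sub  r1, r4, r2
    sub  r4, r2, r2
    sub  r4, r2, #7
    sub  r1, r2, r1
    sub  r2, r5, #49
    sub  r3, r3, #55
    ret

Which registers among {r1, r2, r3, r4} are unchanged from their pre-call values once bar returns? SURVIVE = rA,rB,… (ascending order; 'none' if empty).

prologue: push r2 → mem[0x85]=0x0e, sp=0x85
prologue: push r4 → mem[0x84]=0x49, sp=0x84
body[0] add  r1, r1, r0 → r1=0x6c
body[1] mov  r2, #0x73 → r2=0x73
body[2] sub  r1, r4, r2 → r1=0xd6
body[3] sub  r4, r2, r2 → r4=0x00
body[4] sub  r4, r2, #7 → r4=0x6c
body[5] sub  r1, r2, r1 → r1=0x9d
body[6] sub  r2, r5, #49 → r2=0xda
body[7] sub  r3, r3, #55 → r3=0xbb
epilogue: pop r4=0x49, sp=0x85
epilogue: pop r2=0x0e, sp=0x86
r1: caller-saved, written=True
r2: callee-saved, written=True
r3: caller-saved, written=True
r4: callee-saved, written=True

SURVIVE = r2,r4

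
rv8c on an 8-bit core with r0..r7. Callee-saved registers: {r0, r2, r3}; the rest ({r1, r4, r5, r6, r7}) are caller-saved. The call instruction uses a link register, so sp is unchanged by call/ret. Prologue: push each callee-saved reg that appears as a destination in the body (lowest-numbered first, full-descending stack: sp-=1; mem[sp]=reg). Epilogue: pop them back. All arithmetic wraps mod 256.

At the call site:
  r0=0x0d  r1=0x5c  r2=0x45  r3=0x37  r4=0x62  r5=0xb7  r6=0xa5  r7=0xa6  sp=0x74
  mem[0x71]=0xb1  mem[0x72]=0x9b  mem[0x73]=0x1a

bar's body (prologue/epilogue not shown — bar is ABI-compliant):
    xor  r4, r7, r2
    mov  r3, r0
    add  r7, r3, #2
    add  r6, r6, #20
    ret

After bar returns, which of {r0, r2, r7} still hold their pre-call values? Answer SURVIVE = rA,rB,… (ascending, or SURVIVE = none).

prologue: push r3 -> mem[0x73]=0x37, sp=0x73
body[0] xor  r4, r7, r2 -> r4=0xe3
body[1] mov  r3, r0 -> r3=0x0d
body[2] add  r7, r3, #2 -> r7=0x0f
body[3] add  r6, r6, #20 -> r6=0xb9
epilogue: pop r3=0x37, sp=0x74
r0: callee-saved, written=False
r2: callee-saved, written=False
r7: caller-saved, written=True

SURVIVE = r0,r2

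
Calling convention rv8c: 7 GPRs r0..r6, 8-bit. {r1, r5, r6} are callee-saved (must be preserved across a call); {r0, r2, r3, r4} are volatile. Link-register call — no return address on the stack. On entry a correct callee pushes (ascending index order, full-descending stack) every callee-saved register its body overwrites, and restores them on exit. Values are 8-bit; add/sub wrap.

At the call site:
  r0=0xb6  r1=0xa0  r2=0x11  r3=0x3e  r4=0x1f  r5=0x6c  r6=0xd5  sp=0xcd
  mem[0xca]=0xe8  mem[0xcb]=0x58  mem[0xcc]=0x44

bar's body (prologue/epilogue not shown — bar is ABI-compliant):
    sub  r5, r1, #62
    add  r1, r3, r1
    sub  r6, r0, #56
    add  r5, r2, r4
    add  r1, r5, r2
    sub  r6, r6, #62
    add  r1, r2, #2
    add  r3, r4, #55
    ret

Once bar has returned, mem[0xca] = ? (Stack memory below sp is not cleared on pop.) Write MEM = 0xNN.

prologue: push r1 → mem[0xcc]=0xa0, sp=0xcc
prologue: push r5 → mem[0xcb]=0x6c, sp=0xcb
prologue: push r6 → mem[0xca]=0xd5, sp=0xca
body[0] sub  r5, r1, #62 → r5=0x62
body[1] add  r1, r3, r1 → r1=0xde
body[2] sub  r6, r0, #56 → r6=0x7e
body[3] add  r5, r2, r4 → r5=0x30
body[4] add  r1, r5, r2 → r1=0x41
body[5] sub  r6, r6, #62 → r6=0x40
body[6] add  r1, r2, #2 → r1=0x13
body[7] add  r3, r4, #55 → r3=0x56
epilogue: pop r6=0xd5, sp=0xcb
epilogue: pop r5=0x6c, sp=0xcc
epilogue: pop r1=0xa0, sp=0xcd
prologue pushed ['r1', 'r5', 'r6'] at ['0xcc', '0xcb', '0xca']

MEM = 0xd5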